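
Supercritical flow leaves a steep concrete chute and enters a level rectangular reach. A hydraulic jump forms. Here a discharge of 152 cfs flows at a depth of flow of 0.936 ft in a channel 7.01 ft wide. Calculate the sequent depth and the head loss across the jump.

q = Q/b = 152/7.01 = 21.7 ft²/s; V₁ = q/y₁ = 23.2 ft/s. Fr₁ = V₁/√(g·y₁) = 4.22.
Bélanger equation: y₂/y₁ = ½[√(1 + 8Fr₁²) − 1] = ½[√143.4 − 1] = 5.49.
y₂ = 5.49 × 0.936 = 5.14 ft.
V₂ = q/y₂ = 21.7/5.14 = 4.22 ft/s. E₁ = y₁ + V₁²/2g = 9.27 ft; E₂ = y₂ + V₂²/2g = 5.41 ft. ΔE = E₁ − E₂ = 3.86 ft.

y₂ = 5.14 ft; ΔE = 3.86 ft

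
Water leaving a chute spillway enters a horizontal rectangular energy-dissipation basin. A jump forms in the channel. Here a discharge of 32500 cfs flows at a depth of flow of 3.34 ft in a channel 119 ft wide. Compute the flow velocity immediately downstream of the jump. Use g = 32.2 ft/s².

q = Q/b = 32500/119 = 273 ft²/s; V₁ = q/y₁ = 81.8 ft/s. Fr₁ = V₁/√(g·y₁) = 7.88.
Bélanger equation: y₂/y₁ = ½[√(1 + 8Fr₁²) − 1] = ½[√498.4 − 1] = 10.7.
y₂ = 10.7 × 3.34 = 35.6 ft.
V₂ = q/y₂ = 273/35.6 = 7.67 ft/s.

V₂ = 7.67 ft/s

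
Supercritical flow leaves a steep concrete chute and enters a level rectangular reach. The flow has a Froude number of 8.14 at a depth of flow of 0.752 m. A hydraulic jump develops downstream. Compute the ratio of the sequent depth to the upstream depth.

Fr₁ = 8.14 (given).
From the momentum equation for a rectangular channel, y₂/y₁ = ½[√(1 + 8Fr₁²) − 1] = ½[√531.1 − 1] = 11.0.

y₂/y₁ = 11.0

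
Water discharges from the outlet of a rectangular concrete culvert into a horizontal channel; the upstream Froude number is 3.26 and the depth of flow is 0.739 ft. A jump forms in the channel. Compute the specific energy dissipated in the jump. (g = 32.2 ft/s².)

Fr₁ = 3.26 (given).
By Bélanger, y₂/y₁ = ½[√(1 + 8Fr₁²) − 1] = ½[√86.02 − 1] = 4.14.
y₂ = 4.14 × 0.739 = 3.06 ft.
V₁ = Fr₁·√(g·y₁) = 3.26×√(32.2×0.739) = 15.9 ft/s; q = V₁·y₁ = 11.8 ft²/s. V₂ = q/y₂ = 11.8/3.06 = 3.84 ft/s. E₁ = y₁ + V₁²/2g = 4.67 ft; E₂ = y₂ + V₂²/2g = 3.29 ft. ΔE = E₁ − E₂ = 1.38 ft.

ΔE = 1.38 ft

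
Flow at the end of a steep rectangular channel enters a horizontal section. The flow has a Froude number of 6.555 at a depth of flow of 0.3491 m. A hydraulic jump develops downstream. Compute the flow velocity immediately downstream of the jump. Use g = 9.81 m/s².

V₂ = 1.381 m/s

Fr₁ = 6.555 (given).
By Bélanger, y₂/y₁ = ½[√(1 + 8Fr₁²) − 1] = ½[√344.74 − 1] = 8.784.
y₂ = 8.784 × 0.3491 = 3.066 m.
V₁ = Fr₁·√(g·y₁) = 6.555×√(9.81×0.3491) = 12.13 m/s; q = V₁·y₁ = 4.235 m²/s.
V₂ = q/y₂ = 4.235/3.066 = 1.381 m/s.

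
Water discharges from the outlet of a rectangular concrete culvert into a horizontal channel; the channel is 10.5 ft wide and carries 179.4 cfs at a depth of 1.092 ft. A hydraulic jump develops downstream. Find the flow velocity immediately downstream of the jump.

V₂ = 4.792 ft/s

q = Q/b = 179.4/10.5 = 17.09 ft²/s; V₁ = q/y₁ = 15.65 ft/s. Fr₁ = V₁/√(g·y₁) = 2.639.
By Bélanger, y₂/y₁ = ½[√(1 + 8Fr₁²) − 1] = ½[√56.697 − 1] = 3.265.
y₂ = 3.265 × 1.092 = 3.565 ft.
V₂ = q/y₂ = 17.09/3.565 = 4.792 ft/s.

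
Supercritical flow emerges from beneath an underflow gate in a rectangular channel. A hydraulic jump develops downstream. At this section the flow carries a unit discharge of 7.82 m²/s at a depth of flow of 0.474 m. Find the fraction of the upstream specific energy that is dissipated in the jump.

V₁ = q/y₁ = 7.82/0.474 = 16.5 m/s. Fr₁ = V₁/√(g·y₁) = 16.5/√(9.81×0.474) = 7.65.
Bélanger equation: y₂/y₁ = ½[√(1 + 8Fr₁²) − 1] = ½[√469.3 − 1] = 10.3.
y₂ = 10.3 × 0.474 = 4.90 m.
E₁ = y₁ + V₁²/2g = 14.3 m. ΔE = (y₂ − y₁)³/(4y₁y₂) = 9.32 m. ΔE/E₁ = 9.32/14.3 = 0.650.

ΔE/E₁ = 0.650 (65.0%)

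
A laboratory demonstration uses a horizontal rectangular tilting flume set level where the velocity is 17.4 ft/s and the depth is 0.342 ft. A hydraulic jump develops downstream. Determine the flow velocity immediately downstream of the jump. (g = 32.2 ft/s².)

V₂ = 2.51 ft/s

Fr₁ = V₁/√(g·y₁) = 17.4/√(32.2×0.342) = 5.24.
From the momentum equation for a rectangular channel, y₂/y₁ = ½[√(1 + 8Fr₁²) − 1] = ½[√220.9 − 1] = 6.93.
y₂ = 6.93 × 0.342 = 2.37 ft.
q = V₁·y₁ = 17.4 × 0.342 = 5.95 ft²/s.
V₂ = q/y₂ = 5.95/2.37 = 2.51 ft/s.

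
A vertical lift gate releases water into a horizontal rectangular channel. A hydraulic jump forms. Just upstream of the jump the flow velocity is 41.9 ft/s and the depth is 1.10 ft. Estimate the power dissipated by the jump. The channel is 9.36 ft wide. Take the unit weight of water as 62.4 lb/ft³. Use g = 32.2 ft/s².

Fr₁ = V₁/√(g·y₁) = 41.9/√(32.2×1.10) = 7.04.
Sequent-depth ratio: y₂/y₁ = ½[√(1 + 8Fr₁²) − 1] = ½[√397.5 − 1] = 9.47.
y₂ = 9.47 × 1.10 = 10.4 ft.
q = V₁·y₁ = 41.9 × 1.10 = 46.1 ft²/s. V₂ = q/y₂ = 46.1/10.4 = 4.42 ft/s. E₁ = y₁ + V₁²/2g = 28.4 ft; E₂ = y₂ + V₂²/2g = 10.7 ft. ΔE = E₁ − E₂ = 17.6 ft.
Q = q·b = 46.1 × 9.36 = 431 cfs. P = γ·Q·ΔE/550 = 62.4 × 431 × 17.6 / 550 = 863 hp.

P = 863 hp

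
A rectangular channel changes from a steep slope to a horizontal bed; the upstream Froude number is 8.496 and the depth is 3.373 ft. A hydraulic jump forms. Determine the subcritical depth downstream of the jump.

y₂ = 38.88 ft

Fr₁ = 8.496 (given).
Bélanger equation: y₂/y₁ = ½[√(1 + 8Fr₁²) − 1] = ½[√578.46 − 1] = 11.53.
y₂ = 11.53 × 3.373 = 38.88 ft.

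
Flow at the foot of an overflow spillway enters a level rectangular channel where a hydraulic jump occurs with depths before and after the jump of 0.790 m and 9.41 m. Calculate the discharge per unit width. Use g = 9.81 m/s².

q = 19.3 m²/s

For a rectangular channel the momentum equation gives q² = ½·g·y₁·y₂·(y₁ + y₂) = ½×9.81×0.790×9.41×10.2 = 372.
q = √372 = 19.3 m²/s.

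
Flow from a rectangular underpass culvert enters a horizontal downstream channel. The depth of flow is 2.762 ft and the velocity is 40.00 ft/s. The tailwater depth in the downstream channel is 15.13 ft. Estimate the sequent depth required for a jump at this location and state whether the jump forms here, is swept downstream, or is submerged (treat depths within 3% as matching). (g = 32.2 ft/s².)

Fr₁ = V₁/√(g·y₁) = 40.00/√(32.2×2.762) = 4.242.
From the momentum equation for a rectangular channel, y₂/y₁ = ½[√(1 + 8Fr₁²) − 1] = ½[√144.92 − 1] = 5.519.
y₂ = 5.519 × 2.762 = 15.24 ft.
Tailwater y_tw = 15.13 ft: y_tw ≈ y₂, so the jump forms here.

y₂ = 15.24 ft; the jump forms here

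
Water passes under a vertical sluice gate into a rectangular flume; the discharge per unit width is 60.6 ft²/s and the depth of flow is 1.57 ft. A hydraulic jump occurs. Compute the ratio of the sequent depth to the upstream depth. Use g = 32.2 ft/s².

V₁ = q/y₁ = 60.6/1.57 = 38.6 ft/s. Fr₁ = V₁/√(g·y₁) = 38.6/√(32.2×1.57) = 5.43.
Conjugate-depth relation: y₂/y₁ = ½[√(1 + 8Fr₁²) − 1] = ½[√236.8 − 1] = 7.19.

y₂/y₁ = 7.19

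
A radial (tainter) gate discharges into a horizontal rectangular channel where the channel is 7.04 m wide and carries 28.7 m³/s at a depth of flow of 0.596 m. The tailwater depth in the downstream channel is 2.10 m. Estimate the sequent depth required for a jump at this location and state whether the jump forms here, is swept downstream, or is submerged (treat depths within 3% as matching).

y₂ = 2.10 m; the jump forms here

q = Q/b = 28.7/7.04 = 4.08 m²/s; V₁ = q/y₁ = 6.84 m/s. Fr₁ = V₁/√(g·y₁) = 2.83.
From the momentum equation for a rectangular channel, y₂/y₁ = ½[√(1 + 8Fr₁²) − 1] = ½[√65.02 − 1] = 3.53.
y₂ = 3.53 × 0.596 = 2.10 m.
Tailwater y_tw = 2.10 m: y_tw ≈ y₂, so the jump forms here.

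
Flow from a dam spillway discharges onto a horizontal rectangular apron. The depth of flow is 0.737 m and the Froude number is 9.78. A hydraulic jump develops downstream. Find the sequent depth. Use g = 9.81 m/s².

Fr₁ = 9.78 (given).
Bélanger equation: y₂/y₁ = ½[√(1 + 8Fr₁²) − 1] = ½[√766.2 − 1] = 13.3.
y₂ = 13.3 × 0.737 = 9.83 m.

y₂ = 9.83 m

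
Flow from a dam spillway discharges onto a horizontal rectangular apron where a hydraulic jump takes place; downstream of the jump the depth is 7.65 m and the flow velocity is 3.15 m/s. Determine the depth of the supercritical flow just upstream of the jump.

Fr₂ = V₂/√(g·y₂) = 3.15/√(9.81×7.65) = 0.364.
Since the conjugate-depth ratio holds either way, y₁/y₂ = ½[√(1 + 8Fr₂²) − 1] = ½[√2.058 − 1] = 0.217.
y₁ = 0.217 × 7.65 = 1.66 m.

y₁ = 1.66 m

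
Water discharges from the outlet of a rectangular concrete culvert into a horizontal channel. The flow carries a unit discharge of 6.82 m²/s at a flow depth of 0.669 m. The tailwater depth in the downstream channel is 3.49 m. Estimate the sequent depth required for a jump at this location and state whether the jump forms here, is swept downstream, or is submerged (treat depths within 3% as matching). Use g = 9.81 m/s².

y₂ = 3.45 m; the jump forms here

V₁ = q/y₁ = 6.82/0.669 = 10.2 m/s. Fr₁ = V₁/√(g·y₁) = 10.2/√(9.81×0.669) = 3.98.
Conjugate-depth relation: y₂/y₁ = ½[√(1 + 8Fr₁²) − 1] = ½[√127.7 − 1] = 5.15.
y₂ = 5.15 × 0.669 = 3.45 m.
Tailwater y_tw = 3.49 m: y_tw ≈ y₂, so the jump forms here.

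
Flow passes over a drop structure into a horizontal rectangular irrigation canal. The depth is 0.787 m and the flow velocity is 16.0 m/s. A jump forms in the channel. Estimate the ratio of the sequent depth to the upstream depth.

Fr₁ = V₁/√(g·y₁) = 16.0/√(9.81×0.787) = 5.76.
By Bélanger, y₂/y₁ = ½[√(1 + 8Fr₁²) − 1] = ½[√266.3 − 1] = 7.66.

y₂/y₁ = 7.66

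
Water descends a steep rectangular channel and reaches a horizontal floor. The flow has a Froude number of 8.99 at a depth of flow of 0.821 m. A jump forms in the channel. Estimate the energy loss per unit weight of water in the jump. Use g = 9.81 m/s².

ΔE = 23.7 m

Fr₁ = 8.99 (given).
Sequent-depth ratio: y₂/y₁ = ½[√(1 + 8Fr₁²) − 1] = ½[√647.6 − 1] = 12.2.
y₂ = 12.2 × 0.821 = 10.0 m.
V₁ = Fr₁·√(g·y₁) = 8.99×√(9.81×0.821) = 25.5 m/s; q = V₁·y₁ = 20.9 m²/s. V₂ = q/y₂ = 20.9/10.0 = 2.09 m/s. E₁ = y₁ + V₁²/2g = 34.0 m; E₂ = y₂ + V₂²/2g = 10.3 m. ΔE = E₁ − E₂ = 23.7 m.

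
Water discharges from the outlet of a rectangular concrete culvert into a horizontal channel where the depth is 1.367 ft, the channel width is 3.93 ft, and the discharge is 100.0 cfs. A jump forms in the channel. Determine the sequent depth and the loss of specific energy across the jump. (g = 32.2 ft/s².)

y₂ = 4.783 ft; ΔE = 1.524 ft

q = Q/b = 100.0/3.93 = 25.45 ft²/s; V₁ = q/y₁ = 18.61 ft/s. Fr₁ = V₁/√(g·y₁) = 2.806.
Conjugate-depth relation: y₂/y₁ = ½[√(1 + 8Fr₁²) − 1] = ½[√63.971 − 1] = 3.499.
y₂ = 3.499 × 1.367 = 4.783 ft.
Head loss: ΔE = (y₂ − y₁)³/(4y₁y₂) = (4.783 − 1.367)³/(4×1.367×4.783) = 39.87/26.15 = 1.524 ft.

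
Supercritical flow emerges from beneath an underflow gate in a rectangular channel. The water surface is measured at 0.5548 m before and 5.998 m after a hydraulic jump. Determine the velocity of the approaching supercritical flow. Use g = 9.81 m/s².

For a rectangular channel the momentum equation gives q² = ½·g·y₁·y₂·(y₁ + y₂) = ½×9.81×0.5548×5.998×6.553 = 107.0.
q = √107.0 = 10.34 m²/s.
V₁ = q/y₁ = 10.34/0.5548 = 18.64 m/s.

V₁ = 18.64 m/s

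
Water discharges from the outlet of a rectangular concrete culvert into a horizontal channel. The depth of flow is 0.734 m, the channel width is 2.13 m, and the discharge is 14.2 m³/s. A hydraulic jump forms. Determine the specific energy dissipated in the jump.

ΔE = 1.55 m

q = Q/b = 14.2/2.13 = 6.67 m²/s; V₁ = q/y₁ = 9.08 m/s. Fr₁ = V₁/√(g·y₁) = 3.38.
By Bélanger, y₂/y₁ = ½[√(1 + 8Fr₁²) − 1] = ½[√92.65 − 1] = 4.31.
y₂ = 4.31 × 0.734 = 3.17 m.
V₂ = q/y₂ = 6.67/3.17 = 2.11 m/s. E₁ = y₁ + V₁²/2g = 4.94 m; E₂ = y₂ + V₂²/2g = 3.39 m. ΔE = E₁ − E₂ = 1.55 m.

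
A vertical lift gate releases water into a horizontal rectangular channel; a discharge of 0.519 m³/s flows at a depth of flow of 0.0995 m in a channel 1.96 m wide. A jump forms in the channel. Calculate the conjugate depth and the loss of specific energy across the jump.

y₂ = 0.333 m; ΔE = 0.0956 m

q = Q/b = 0.519/1.96 = 0.265 m²/s; V₁ = q/y₁ = 2.66 m/s. Fr₁ = V₁/√(g·y₁) = 2.69.
By Bélanger, y₂/y₁ = ½[√(1 + 8Fr₁²) − 1] = ½[√59.05 − 1] = 3.34.
y₂ = 3.34 × 0.0995 = 0.333 m.
V₂ = q/y₂ = 0.265/0.333 = 0.796 m/s. E₁ = y₁ + V₁²/2g = 0.460 m; E₂ = y₂ + V₂²/2g = 0.365 m. ΔE = E₁ − E₂ = 0.0956 m.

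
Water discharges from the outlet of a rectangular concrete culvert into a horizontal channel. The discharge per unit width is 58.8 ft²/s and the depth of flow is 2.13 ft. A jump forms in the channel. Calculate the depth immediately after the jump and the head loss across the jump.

y₂ = 9.03 ft; ΔE = 4.27 ft

V₁ = q/y₁ = 58.8/2.13 = 27.6 ft/s. Fr₁ = V₁/√(g·y₁) = 27.6/√(32.2×2.13) = 3.33.
Sequent-depth ratio: y₂/y₁ = ½[√(1 + 8Fr₁²) − 1] = ½[√89.89 − 1] = 4.24.
y₂ = 4.24 × 2.13 = 9.03 ft.
V₂ = q/y₂ = 58.8/9.03 = 6.51 ft/s. E₁ = y₁ + V₁²/2g = 14.0 ft; E₂ = y₂ + V₂²/2g = 9.69 ft. ΔE = E₁ − E₂ = 4.27 ft.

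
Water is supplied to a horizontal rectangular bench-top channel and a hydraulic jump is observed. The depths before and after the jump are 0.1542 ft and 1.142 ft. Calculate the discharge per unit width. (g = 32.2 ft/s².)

q = 1.917 ft²/s

For a rectangular channel the momentum equation gives q² = ½·g·y₁·y₂·(y₁ + y₂) = ½×32.2×0.1542×1.142×1.296 = 3.675.
q = √3.675 = 1.917 ft²/s.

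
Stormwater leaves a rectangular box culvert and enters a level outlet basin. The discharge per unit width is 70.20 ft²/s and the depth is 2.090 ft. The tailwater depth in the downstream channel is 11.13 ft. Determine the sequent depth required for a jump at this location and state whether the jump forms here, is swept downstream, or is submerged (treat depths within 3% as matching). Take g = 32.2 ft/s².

y₂ = 11.10 ft; the jump forms here

V₁ = q/y₁ = 70.20/2.090 = 33.59 ft/s. Fr₁ = V₁/√(g·y₁) = 33.59/√(32.2×2.090) = 4.094.
From the momentum equation for a rectangular channel, y₂/y₁ = ½[√(1 + 8Fr₁²) − 1] = ½[√135.11 − 1] = 5.312.
y₂ = 5.312 × 2.090 = 11.10 ft.
Tailwater y_tw = 11.13 ft: y_tw ≈ y₂, so the jump forms here.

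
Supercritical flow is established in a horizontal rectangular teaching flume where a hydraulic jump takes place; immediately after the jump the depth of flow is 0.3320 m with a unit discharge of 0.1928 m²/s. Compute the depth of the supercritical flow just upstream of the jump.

y₁ = 0.05846 m

V₂ = q/y₂ = 0.1928/0.3320 = 0.5807 m/s; Fr₂ = V₂/√(g·y₂) = 0.3218.
Since the conjugate-depth ratio holds either way, y₁/y₂ = ½[√(1 + 8Fr₂²) − 1] = ½[√1.8284 − 1] = 0.1761.
y₁ = 0.1761 × 0.3320 = 0.05846 m.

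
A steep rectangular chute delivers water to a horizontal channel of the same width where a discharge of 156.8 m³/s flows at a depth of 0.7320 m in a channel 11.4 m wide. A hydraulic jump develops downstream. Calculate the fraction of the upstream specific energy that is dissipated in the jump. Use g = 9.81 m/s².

ΔE/E₁ = 0.621 (62.1%)

q = Q/b = 156.8/11.4 = 13.75 m²/s; V₁ = q/y₁ = 18.79 m/s. Fr₁ = V₁/√(g·y₁) = 7.012.
Sequent-depth ratio: y₂/y₁ = ½[√(1 + 8Fr₁²) − 1] = ½[√394.34 − 1] = 9.429.
y₂ = 9.429 × 0.7320 = 6.902 m.
E₁ = y₁ + V₁²/2g = 18.73 m. ΔE = (y₂ − y₁)³/(4y₁y₂) = 11.62 m. ΔE/E₁ = 11.62/18.73 = 0.621.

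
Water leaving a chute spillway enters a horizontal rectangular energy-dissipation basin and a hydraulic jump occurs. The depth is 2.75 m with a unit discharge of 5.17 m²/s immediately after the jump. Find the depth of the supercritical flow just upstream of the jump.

V₂ = q/y₂ = 5.17/2.75 = 1.88 m/s; Fr₂ = V₂/√(g·y₂) = 0.362.
The Bélanger relation is symmetric: y₁/y₂ = ½[√(1 + 8Fr₂²) − 1] = ½[√2.048 − 1] = 0.216.
y₁ = 0.216 × 2.75 = 0.593 m.

y₁ = 0.593 m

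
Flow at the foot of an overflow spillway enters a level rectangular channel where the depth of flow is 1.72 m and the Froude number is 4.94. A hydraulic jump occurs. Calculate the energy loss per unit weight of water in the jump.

ΔE = 11.0 m

Fr₁ = 4.94 (given).
Bélanger equation: y₂/y₁ = ½[√(1 + 8Fr₁²) − 1] = ½[√196.2 − 1] = 6.50.
y₂ = 6.50 × 1.72 = 11.2 m.
Head loss: ΔE = (y₂ − y₁)³/(4y₁y₂) = (11.2 − 1.72)³/(4×1.72×11.2) = 848/77.0 = 11.0 m.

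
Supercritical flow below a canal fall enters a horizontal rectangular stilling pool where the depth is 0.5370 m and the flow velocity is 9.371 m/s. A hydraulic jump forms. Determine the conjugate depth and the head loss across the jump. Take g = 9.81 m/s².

y₂ = 2.844 m; ΔE = 2.009 m

Fr₁ = V₁/√(g·y₁) = 9.371/√(9.81×0.5370) = 4.083.
From the momentum equation for a rectangular channel, y₂/y₁ = ½[√(1 + 8Fr₁²) − 1] = ½[√134.36 − 1] = 5.296.
y₂ = 5.296 × 0.5370 = 2.844 m.
q = V₁·y₁ = 9.371 × 0.5370 = 5.032 m²/s. V₂ = q/y₂ = 5.032/2.844 = 1.770 m/s. E₁ = y₁ + V₁²/2g = 5.013 m; E₂ = y₂ + V₂²/2g = 3.003 m. ΔE = E₁ − E₂ = 2.009 m.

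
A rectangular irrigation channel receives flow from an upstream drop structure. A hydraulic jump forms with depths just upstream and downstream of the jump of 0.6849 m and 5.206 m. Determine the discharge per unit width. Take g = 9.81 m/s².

For a rectangular channel the momentum equation gives q² = ½·g·y₁·y₂·(y₁ + y₂) = ½×9.81×0.6849×5.206×5.891 = 103.0.
q = √103.0 = 10.15 m²/s.

q = 10.15 m²/s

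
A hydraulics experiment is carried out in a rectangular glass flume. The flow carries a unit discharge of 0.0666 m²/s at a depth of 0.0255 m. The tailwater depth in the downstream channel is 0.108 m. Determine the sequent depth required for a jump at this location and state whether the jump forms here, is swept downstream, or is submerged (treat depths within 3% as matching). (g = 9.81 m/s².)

y₂ = 0.176 m; the jump is swept downstream

V₁ = q/y₁ = 0.0666/0.0255 = 2.61 m/s. Fr₁ = V₁/√(g·y₁) = 2.61/√(9.81×0.0255) = 5.22.
Sequent-depth ratio: y₂/y₁ = ½[√(1 + 8Fr₁²) − 1] = ½[√219.1 − 1] = 6.90.
y₂ = 6.90 × 0.0255 = 0.176 m.
Tailwater y_tw = 0.108 m: y_tw < y₂, so the jump is swept downstream.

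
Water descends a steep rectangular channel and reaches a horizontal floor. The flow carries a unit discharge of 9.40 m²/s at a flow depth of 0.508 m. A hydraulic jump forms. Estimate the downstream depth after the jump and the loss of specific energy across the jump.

y₂ = 5.71 m; ΔE = 12.1 m

V₁ = q/y₁ = 9.40/0.508 = 18.5 m/s. Fr₁ = V₁/√(g·y₁) = 18.5/√(9.81×0.508) = 8.29.
By Bélanger, y₂/y₁ = ½[√(1 + 8Fr₁²) − 1] = ½[√550.6 − 1] = 11.2.
y₂ = 11.2 × 0.508 = 5.71 m.
V₂ = q/y₂ = 9.40/5.71 = 1.65 m/s. E₁ = y₁ + V₁²/2g = 18.0 m; E₂ = y₂ + V₂²/2g = 5.84 m. ΔE = E₁ − E₂ = 12.1 m.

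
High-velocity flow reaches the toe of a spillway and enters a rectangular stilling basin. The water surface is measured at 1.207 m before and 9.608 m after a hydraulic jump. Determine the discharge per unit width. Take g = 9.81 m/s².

q = 24.80 m²/s

For a rectangular channel the momentum equation gives q² = ½·g·y₁·y₂·(y₁ + y₂) = ½×9.81×1.207×9.608×10.82 = 615.2.
q = √615.2 = 24.80 m²/s.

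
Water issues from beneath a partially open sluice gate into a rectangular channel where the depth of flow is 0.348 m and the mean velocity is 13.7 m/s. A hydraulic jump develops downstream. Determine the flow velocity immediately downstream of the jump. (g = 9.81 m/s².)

Fr₁ = V₁/√(g·y₁) = 13.7/√(9.81×0.348) = 7.41.
Sequent-depth ratio: y₂/y₁ = ½[√(1 + 8Fr₁²) − 1] = ½[√440.8 − 1] = 10.00.
y₂ = 10.00 × 0.348 = 3.48 m.
q = V₁·y₁ = 13.7 × 0.348 = 4.77 m²/s.
V₂ = q/y₂ = 4.77/3.48 = 1.37 m/s.

V₂ = 1.37 m/s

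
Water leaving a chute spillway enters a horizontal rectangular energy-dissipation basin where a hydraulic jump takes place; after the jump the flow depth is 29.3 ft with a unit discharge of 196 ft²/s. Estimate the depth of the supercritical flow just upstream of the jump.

y₁ = 2.56 ft

V₂ = q/y₂ = 196/29.3 = 6.69 ft/s; Fr₂ = V₂/√(g·y₂) = 0.218.
Since the conjugate-depth ratio holds either way, y₁/y₂ = ½[√(1 + 8Fr₂²) − 1] = ½[√1.379 − 1] = 0.0872.
y₁ = 0.0872 × 29.3 = 2.56 ft.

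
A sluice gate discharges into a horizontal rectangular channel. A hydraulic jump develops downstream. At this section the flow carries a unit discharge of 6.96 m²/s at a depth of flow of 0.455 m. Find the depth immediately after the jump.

V₁ = q/y₁ = 6.96/0.455 = 15.3 m/s. Fr₁ = V₁/√(g·y₁) = 15.3/√(9.81×0.455) = 7.24.
Sequent-depth ratio: y₂/y₁ = ½[√(1 + 8Fr₁²) − 1] = ½[√420.4 − 1] = 9.75.
y₂ = 9.75 × 0.455 = 4.44 m.

y₂ = 4.44 m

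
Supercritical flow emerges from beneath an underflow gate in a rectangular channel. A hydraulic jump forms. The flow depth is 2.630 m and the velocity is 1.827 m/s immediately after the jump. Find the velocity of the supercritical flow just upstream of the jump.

V₁ = 8.567 m/s

Fr₂ = V₂/√(g·y₂) = 1.827/√(9.81×2.630) = 0.3597.
From the momentum equation (using Fr₂), y₁/y₂ = ½[√(1 + 8Fr₂²) − 1] = ½[√2.0350 − 1] = 0.2133.
y₁ = 0.2133 × 2.630 = 0.5609 m.
V₁ = q/y₁ = 4.805/0.5609 = 8.567 m/s.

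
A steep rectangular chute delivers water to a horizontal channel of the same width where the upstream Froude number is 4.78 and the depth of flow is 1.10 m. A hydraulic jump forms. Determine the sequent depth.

Fr₁ = 4.78 (given).
Bélanger equation: y₂/y₁ = ½[√(1 + 8Fr₁²) − 1] = ½[√183.8 − 1] = 6.28.
y₂ = 6.28 × 1.10 = 6.91 m.

y₂ = 6.91 m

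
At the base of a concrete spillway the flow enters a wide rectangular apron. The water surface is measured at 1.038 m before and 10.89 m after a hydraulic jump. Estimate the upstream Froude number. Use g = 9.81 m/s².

For a rectangular channel the momentum equation gives q² = ½·g·y₁·y₂·(y₁ + y₂) = ½×9.81×1.038×10.89×11.93 = 661.4.
q = √661.4 = 25.72 m²/s.
V₁ = q/y₁ = 24.78 m/s; Fr₁ = V₁/√(g·y₁) = 7.764.

Fr₁ = 7.764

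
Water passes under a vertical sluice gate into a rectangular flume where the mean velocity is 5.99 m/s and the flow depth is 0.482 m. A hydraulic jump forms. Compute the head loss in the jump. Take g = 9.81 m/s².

ΔE = 0.503 m

Fr₁ = V₁/√(g·y₁) = 5.99/√(9.81×0.482) = 2.75.
Sequent-depth ratio: y₂/y₁ = ½[√(1 + 8Fr₁²) − 1] = ½[√61.71 − 1] = 3.43.
y₂ = 3.43 × 0.482 = 1.65 m.
q = V₁·y₁ = 5.99 × 0.482 = 2.89 m²/s. V₂ = q/y₂ = 2.89/1.65 = 1.75 m/s. E₁ = y₁ + V₁²/2g = 2.31 m; E₂ = y₂ + V₂²/2g = 1.81 m. ΔE = E₁ − E₂ = 0.503 m.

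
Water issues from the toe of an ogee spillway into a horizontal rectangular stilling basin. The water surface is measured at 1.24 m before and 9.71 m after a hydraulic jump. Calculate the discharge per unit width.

q = 25.4 m²/s

For a rectangular channel the momentum equation gives q² = ½·g·y₁·y₂·(y₁ + y₂) = ½×9.81×1.24×9.71×11.0 = 647.
q = √647 = 25.4 m²/s.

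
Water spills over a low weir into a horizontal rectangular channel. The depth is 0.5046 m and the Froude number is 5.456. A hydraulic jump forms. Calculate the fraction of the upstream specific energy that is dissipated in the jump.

ΔE/E₁ = 0.527 (52.7%)

Fr₁ = 5.456 (given).
By Bélanger, y₂/y₁ = ½[√(1 + 8Fr₁²) − 1] = ½[√239.14 − 1] = 7.232.
y₂ = 7.232 × 0.5046 = 3.649 m.
E₁ = y₁(1 + Fr₁²/2) = 0.5046×(1 + 5.456²/2) = 8.015 m. ΔE = (y₂ − y₁)³/(4y₁y₂) = 4.222 m. ΔE/E₁ = 4.222/8.015 = 0.527.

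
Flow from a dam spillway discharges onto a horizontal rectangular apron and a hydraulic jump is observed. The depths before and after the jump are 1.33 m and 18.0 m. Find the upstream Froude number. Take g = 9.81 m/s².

Fr₁ = 9.92

For a rectangular channel the momentum equation gives q² = ½·g·y₁·y₂·(y₁ + y₂) = ½×9.81×1.33×18.0×19.3 = 2270.
q = √2270 = 47.6 m²/s.
V₁ = q/y₁ = 35.8 m/s; Fr₁ = V₁/√(g·y₁) = 9.92.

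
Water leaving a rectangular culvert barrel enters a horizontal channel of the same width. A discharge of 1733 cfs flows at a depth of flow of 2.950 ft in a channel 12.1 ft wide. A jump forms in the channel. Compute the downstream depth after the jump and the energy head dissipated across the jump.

q = Q/b = 1733/12.1 = 143.2 ft²/s; V₁ = q/y₁ = 48.55 ft/s. Fr₁ = V₁/√(g·y₁) = 4.981.
Sequent-depth ratio: y₂/y₁ = ½[√(1 + 8Fr₁²) − 1] = ½[√199.52 − 1] = 6.562.
y₂ = 6.562 × 2.950 = 19.36 ft.
V₂ = q/y₂ = 143.2/19.36 = 7.398 ft/s. E₁ = y₁ + V₁²/2g = 39.55 ft; E₂ = y₂ + V₂²/2g = 20.21 ft. ΔE = E₁ − E₂ = 19.34 ft.

y₂ = 19.36 ft; ΔE = 19.34 ft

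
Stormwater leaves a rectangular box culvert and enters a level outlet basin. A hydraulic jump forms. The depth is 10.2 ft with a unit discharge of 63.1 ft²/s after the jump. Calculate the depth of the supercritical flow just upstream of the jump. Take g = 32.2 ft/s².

y₁ = 1.99 ft

V₂ = q/y₂ = 63.1/10.2 = 6.19 ft/s; Fr₂ = V₂/√(g·y₂) = 0.341.
The Bélanger relation is symmetric: y₁/y₂ = ½[√(1 + 8Fr₂²) − 1] = ½[√1.932 − 1] = 0.195.
y₁ = 0.195 × 10.2 = 1.99 ft.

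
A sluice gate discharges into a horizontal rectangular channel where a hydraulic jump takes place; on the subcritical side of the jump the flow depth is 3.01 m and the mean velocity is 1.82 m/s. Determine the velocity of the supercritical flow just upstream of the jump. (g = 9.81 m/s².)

V₁ = 9.64 m/s

Fr₂ = V₂/√(g·y₂) = 1.82/√(9.81×3.01) = 0.335.
The Bélanger relation is symmetric: y₁/y₂ = ½[√(1 + 8Fr₂²) − 1] = ½[√1.897 − 1] = 0.189.
y₁ = 0.189 × 3.01 = 0.568 m.
V₁ = q/y₁ = 5.48/0.568 = 9.64 m/s.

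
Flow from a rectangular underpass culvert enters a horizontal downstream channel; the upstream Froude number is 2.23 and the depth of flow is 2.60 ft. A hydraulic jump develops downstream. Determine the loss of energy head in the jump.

Fr₁ = 2.23 (given).
Bélanger equation: y₂/y₁ = ½[√(1 + 8Fr₁²) − 1] = ½[√40.78 − 1] = 2.69.
y₂ = 2.69 × 2.60 = 7.00 ft.
Head loss: ΔE = (y₂ − y₁)³/(4y₁y₂) = (7.00 − 2.60)³/(4×2.60×7.00) = 85.3/72.8 = 1.17 ft.

ΔE = 1.17 ft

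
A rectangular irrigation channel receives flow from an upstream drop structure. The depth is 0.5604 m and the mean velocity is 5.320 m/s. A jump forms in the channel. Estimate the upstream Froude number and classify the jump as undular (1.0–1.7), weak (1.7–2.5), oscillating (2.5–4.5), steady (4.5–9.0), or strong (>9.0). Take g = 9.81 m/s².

Fr₁ = 2.269; weak jump

Fr₁ = V₁/√(g·y₁) = 5.320/√(9.81×0.5604) = 2.269.
Fr₁ = 2.269 lies in the weak range.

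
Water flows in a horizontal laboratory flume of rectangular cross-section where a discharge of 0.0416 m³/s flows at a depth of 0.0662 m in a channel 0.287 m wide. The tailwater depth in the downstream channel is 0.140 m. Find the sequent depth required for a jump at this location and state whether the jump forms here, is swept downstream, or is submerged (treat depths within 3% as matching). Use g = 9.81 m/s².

y₂ = 0.223 m; the jump is swept downstream

q = Q/b = 0.0416/0.287 = 0.145 m²/s; V₁ = q/y₁ = 2.19 m/s. Fr₁ = V₁/√(g·y₁) = 2.72.
Bélanger equation: y₂/y₁ = ½[√(1 + 8Fr₁²) − 1] = ½[√60.06 − 1] = 3.37.
y₂ = 3.37 × 0.0662 = 0.223 m.
Tailwater y_tw = 0.140 m: y_tw < y₂, so the jump is swept downstream.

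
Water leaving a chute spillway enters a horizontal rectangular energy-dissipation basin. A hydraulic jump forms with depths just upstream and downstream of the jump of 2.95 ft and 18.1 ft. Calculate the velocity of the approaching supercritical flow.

For a rectangular channel the momentum equation gives q² = ½·g·y₁·y₂·(y₁ + y₂) = ½×32.2×2.95×18.1×21.1 = 18096.
q = √18096 = 135 ft²/s.
V₁ = q/y₁ = 135/2.95 = 45.6 ft/s.

V₁ = 45.6 ft/s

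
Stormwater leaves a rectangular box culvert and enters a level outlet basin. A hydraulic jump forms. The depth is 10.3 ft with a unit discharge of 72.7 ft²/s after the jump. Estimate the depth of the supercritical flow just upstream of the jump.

V₂ = q/y₂ = 72.7/10.3 = 7.06 ft/s; Fr₂ = V₂/√(g·y₂) = 0.388.
Since the conjugate-depth ratio holds either way, y₁/y₂ = ½[√(1 + 8Fr₂²) − 1] = ½[√2.202 − 1] = 0.242.
y₁ = 0.242 × 10.3 = 2.49 ft.

y₁ = 2.49 ft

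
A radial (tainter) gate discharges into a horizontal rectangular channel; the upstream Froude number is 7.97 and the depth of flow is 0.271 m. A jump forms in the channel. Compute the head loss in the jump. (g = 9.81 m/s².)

Fr₁ = 7.97 (given).
Sequent-depth ratio: y₂/y₁ = ½[√(1 + 8Fr₁²) − 1] = ½[√509.2 − 1] = 10.8.
y₂ = 10.8 × 0.271 = 2.92 m.
Head loss: ΔE = (y₂ − y₁)³/(4y₁y₂) = (2.92 − 0.271)³/(4×0.271×2.92) = 18.6/3.17 = 5.88 m.

ΔE = 5.88 m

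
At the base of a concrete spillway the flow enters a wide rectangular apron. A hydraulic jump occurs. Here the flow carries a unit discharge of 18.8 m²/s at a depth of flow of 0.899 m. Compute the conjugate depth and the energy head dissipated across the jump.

y₂ = 8.51 m; ΔE = 14.4 m

V₁ = q/y₁ = 18.8/0.899 = 20.9 m/s. Fr₁ = V₁/√(g·y₁) = 20.9/√(9.81×0.899) = 7.04.
From the momentum equation for a rectangular channel, y₂/y₁ = ½[√(1 + 8Fr₁²) − 1] = ½[√397.7 − 1] = 9.47.
y₂ = 9.47 × 0.899 = 8.51 m.
V₂ = q/y₂ = 18.8/8.51 = 2.21 m/s. E₁ = y₁ + V₁²/2g = 23.2 m; E₂ = y₂ + V₂²/2g = 8.76 m. ΔE = E₁ − E₂ = 14.4 m.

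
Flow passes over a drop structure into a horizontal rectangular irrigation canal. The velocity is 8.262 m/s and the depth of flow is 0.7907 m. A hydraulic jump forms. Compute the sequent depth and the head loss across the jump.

y₂ = 2.945 m; ΔE = 1.074 m

Fr₁ = V₁/√(g·y₁) = 8.262/√(9.81×0.7907) = 2.967.
Bélanger equation: y₂/y₁ = ½[√(1 + 8Fr₁²) − 1] = ½[√71.401 − 1] = 3.725.
y₂ = 3.725 × 0.7907 = 2.945 m.
q = V₁·y₁ = 8.262 × 0.7907 = 6.533 m²/s. V₂ = q/y₂ = 6.533/2.945 = 2.218 m/s. E₁ = y₁ + V₁²/2g = 4.270 m; E₂ = y₂ + V₂²/2g = 3.196 m. ΔE = E₁ − E₂ = 1.074 m.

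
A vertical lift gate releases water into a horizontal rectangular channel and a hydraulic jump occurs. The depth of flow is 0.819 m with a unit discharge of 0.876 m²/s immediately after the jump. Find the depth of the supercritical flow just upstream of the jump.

y₁ = 0.189 m

V₂ = q/y₂ = 0.876/0.819 = 1.07 m/s; Fr₂ = V₂/√(g·y₂) = 0.377.
The Bélanger relation is symmetric: y₁/y₂ = ½[√(1 + 8Fr₂²) − 1] = ½[√2.139 − 1] = 0.231.
y₁ = 0.231 × 0.819 = 0.189 m.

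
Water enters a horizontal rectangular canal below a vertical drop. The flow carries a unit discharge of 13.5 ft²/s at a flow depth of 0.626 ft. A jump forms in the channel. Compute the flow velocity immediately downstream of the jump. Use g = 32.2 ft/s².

V₁ = q/y₁ = 13.5/0.626 = 21.6 ft/s. Fr₁ = V₁/√(g·y₁) = 21.6/√(32.2×0.626) = 4.80.
By Bélanger, y₂/y₁ = ½[√(1 + 8Fr₁²) − 1] = ½[√185.6 − 1] = 6.31.
y₂ = 6.31 × 0.626 = 3.95 ft.
V₂ = q/y₂ = 13.5/3.95 = 3.42 ft/s.

V₂ = 3.42 ft/s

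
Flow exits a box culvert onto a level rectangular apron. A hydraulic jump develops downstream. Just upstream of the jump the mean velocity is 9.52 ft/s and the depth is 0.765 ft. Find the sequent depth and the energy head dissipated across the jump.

Fr₁ = V₁/√(g·y₁) = 9.52/√(32.2×0.765) = 1.92.
From the momentum equation for a rectangular channel, y₂/y₁ = ½[√(1 + 8Fr₁²) − 1] = ½[√30.43 − 1] = 2.26.
y₂ = 2.26 × 0.765 = 1.73 ft.
Head loss: ΔE = (y₂ − y₁)³/(4y₁y₂) = (1.73 − 0.765)³/(4×0.765×1.73) = 0.892/5.29 = 0.169 ft.

y₂ = 1.73 ft; ΔE = 0.169 ft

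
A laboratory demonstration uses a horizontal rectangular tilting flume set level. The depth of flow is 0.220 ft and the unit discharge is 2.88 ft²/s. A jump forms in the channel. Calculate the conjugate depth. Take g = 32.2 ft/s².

y₂ = 1.42 ft

V₁ = q/y₁ = 2.88/0.220 = 13.1 ft/s. Fr₁ = V₁/√(g·y₁) = 13.1/√(32.2×0.220) = 4.92.
From the momentum equation for a rectangular channel, y₂/y₁ = ½[√(1 + 8Fr₁²) − 1] = ½[√194.5 − 1] = 6.47.
y₂ = 6.47 × 0.220 = 1.42 ft.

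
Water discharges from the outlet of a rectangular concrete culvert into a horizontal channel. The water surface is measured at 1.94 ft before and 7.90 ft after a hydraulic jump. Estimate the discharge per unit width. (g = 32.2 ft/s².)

q = 49.3 ft²/s

For a rectangular channel the momentum equation gives q² = ½·g·y₁·y₂·(y₁ + y₂) = ½×32.2×1.94×7.90×9.84 = 2428.
q = √2428 = 49.3 ft²/s.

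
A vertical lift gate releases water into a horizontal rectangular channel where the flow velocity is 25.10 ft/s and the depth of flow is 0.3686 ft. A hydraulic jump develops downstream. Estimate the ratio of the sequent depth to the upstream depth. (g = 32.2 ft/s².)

y₂/y₁ = 9.816

Fr₁ = V₁/√(g·y₁) = 25.10/√(32.2×0.3686) = 7.286.
By Bélanger, y₂/y₁ = ½[√(1 + 8Fr₁²) − 1] = ½[√425.65 − 1] = 9.816.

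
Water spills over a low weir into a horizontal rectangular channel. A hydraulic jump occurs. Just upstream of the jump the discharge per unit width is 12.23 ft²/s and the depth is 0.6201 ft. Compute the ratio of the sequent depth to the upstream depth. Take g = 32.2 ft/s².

y₂/y₁ = 5.762

V₁ = q/y₁ = 12.23/0.6201 = 19.72 ft/s. Fr₁ = V₁/√(g·y₁) = 19.72/√(32.2×0.6201) = 4.414.
Sequent-depth ratio: y₂/y₁ = ½[√(1 + 8Fr₁²) − 1] = ½[√156.85 − 1] = 5.762.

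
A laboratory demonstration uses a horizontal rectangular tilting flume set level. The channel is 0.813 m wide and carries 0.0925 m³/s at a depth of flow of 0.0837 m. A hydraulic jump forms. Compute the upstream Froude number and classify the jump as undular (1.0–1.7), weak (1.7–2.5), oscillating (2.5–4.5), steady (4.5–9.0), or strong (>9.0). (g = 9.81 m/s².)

Fr₁ = 1.50; undular jump

q = Q/b = 0.0925/0.813 = 0.114 m²/s; V₁ = q/y₁ = 1.36 m/s. Fr₁ = V₁/√(g·y₁) = 1.50.
Fr₁ = 1.50 lies in the undular range.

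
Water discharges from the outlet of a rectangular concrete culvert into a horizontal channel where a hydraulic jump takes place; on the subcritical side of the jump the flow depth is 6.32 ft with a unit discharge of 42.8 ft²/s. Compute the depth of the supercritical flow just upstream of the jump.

V₂ = q/y₂ = 42.8/6.32 = 6.77 ft/s; Fr₂ = V₂/√(g·y₂) = 0.475.
From the momentum equation (using Fr₂), y₁/y₂ = ½[√(1 + 8Fr₂²) − 1] = ½[√2.803 − 1] = 0.337.
y₁ = 0.337 × 6.32 = 2.13 ft.

y₁ = 2.13 ft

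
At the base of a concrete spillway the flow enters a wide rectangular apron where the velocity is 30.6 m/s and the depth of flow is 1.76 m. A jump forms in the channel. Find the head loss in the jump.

Fr₁ = V₁/√(g·y₁) = 30.6/√(9.81×1.76) = 7.36.
Sequent-depth ratio: y₂/y₁ = ½[√(1 + 8Fr₁²) − 1] = ½[√434.9 − 1] = 9.93.
y₂ = 9.93 × 1.76 = 17.5 m.
q = V₁·y₁ = 30.6 × 1.76 = 53.9 m²/s. V₂ = q/y₂ = 53.9/17.5 = 3.08 m/s. E₁ = y₁ + V₁²/2g = 49.5 m; E₂ = y₂ + V₂²/2g = 18.0 m. ΔE = E₁ − E₂ = 31.5 m.

ΔE = 31.5 m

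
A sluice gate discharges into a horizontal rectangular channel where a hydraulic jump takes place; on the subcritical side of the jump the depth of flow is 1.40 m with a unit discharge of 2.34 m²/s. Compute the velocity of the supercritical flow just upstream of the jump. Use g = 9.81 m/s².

V₁ = 5.38 m/s

V₂ = q/y₂ = 2.34/1.40 = 1.67 m/s; Fr₂ = V₂/√(g·y₂) = 0.451.
The Bélanger relation is symmetric: y₁/y₂ = ½[√(1 + 8Fr₂²) − 1] = ½[√2.627 − 1] = 0.310.
y₁ = 0.310 × 1.40 = 0.435 m.
V₁ = q/y₁ = 2.34/0.435 = 5.38 m/s.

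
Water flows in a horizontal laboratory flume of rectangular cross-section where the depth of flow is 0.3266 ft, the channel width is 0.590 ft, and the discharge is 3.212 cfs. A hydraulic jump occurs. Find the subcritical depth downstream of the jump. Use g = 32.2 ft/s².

y₂ = 2.216 ft

q = Q/b = 3.212/0.590 = 5.444 ft²/s; V₁ = q/y₁ = 16.67 ft/s. Fr₁ = V₁/√(g·y₁) = 5.140.
By Bélanger, y₂/y₁ = ½[√(1 + 8Fr₁²) − 1] = ½[√212.36 − 1] = 6.786.
y₂ = 6.786 × 0.3266 = 2.216 ft.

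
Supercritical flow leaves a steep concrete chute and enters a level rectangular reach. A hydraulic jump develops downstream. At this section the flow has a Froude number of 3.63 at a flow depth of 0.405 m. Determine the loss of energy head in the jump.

Fr₁ = 3.63 (given).
By Bélanger, y₂/y₁ = ½[√(1 + 8Fr₁²) − 1] = ½[√106.4 − 1] = 4.66.
y₂ = 4.66 × 0.405 = 1.89 m.
Head loss: ΔE = (y₂ − y₁)³/(4y₁y₂) = (1.89 − 0.405)³/(4×0.405×1.89) = 3.25/3.06 = 1.06 m.

ΔE = 1.06 m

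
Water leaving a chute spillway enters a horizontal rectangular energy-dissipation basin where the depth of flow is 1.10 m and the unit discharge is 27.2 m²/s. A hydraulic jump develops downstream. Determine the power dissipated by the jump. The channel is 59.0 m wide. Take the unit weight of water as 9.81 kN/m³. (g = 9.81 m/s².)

V₁ = q/y₁ = 27.2/1.10 = 24.7 m/s. Fr₁ = V₁/√(g·y₁) = 24.7/√(9.81×1.10) = 7.53.
Bélanger equation: y₂/y₁ = ½[√(1 + 8Fr₁²) − 1] = ½[√454.3 − 1] = 10.2.
y₂ = 10.2 × 1.10 = 11.2 m.
V₂ = q/y₂ = 27.2/11.2 = 2.43 m/s. E₁ = y₁ + V₁²/2g = 32.3 m; E₂ = y₂ + V₂²/2g = 11.5 m. ΔE = E₁ − E₂ = 20.8 m.
Q = q·b = 27.2 × 59.0 = 1605 m³/s. P = γ·Q·ΔE = 9.81 × 1605 × 20.8 = 327285 kW.

P = 327285 kW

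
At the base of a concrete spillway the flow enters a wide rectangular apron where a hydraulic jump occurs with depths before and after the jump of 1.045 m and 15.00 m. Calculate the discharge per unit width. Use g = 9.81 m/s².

For a rectangular channel the momentum equation gives q² = ½·g·y₁·y₂·(y₁ + y₂) = ½×9.81×1.045×15.00×16.05 = 1234.
q = √1234 = 35.12 m²/s.

q = 35.12 m²/s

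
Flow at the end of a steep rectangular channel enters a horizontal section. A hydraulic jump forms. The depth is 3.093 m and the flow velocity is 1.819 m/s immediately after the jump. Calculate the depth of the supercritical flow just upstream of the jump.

Fr₂ = V₂/√(g·y₂) = 1.819/√(9.81×3.093) = 0.3302.
Since the conjugate-depth ratio holds either way, y₁/y₂ = ½[√(1 + 8Fr₂²) − 1] = ½[√1.8724 − 1] = 0.1842.
y₁ = 0.1842 × 3.093 = 0.5697 m.

y₁ = 0.5697 m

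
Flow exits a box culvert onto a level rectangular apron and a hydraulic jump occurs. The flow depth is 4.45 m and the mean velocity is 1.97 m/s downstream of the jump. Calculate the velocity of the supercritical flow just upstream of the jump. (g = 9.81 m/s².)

Fr₂ = V₂/√(g·y₂) = 1.97/√(9.81×4.45) = 0.298.
Since the conjugate-depth ratio holds either way, y₁/y₂ = ½[√(1 + 8Fr₂²) − 1] = ½[√1.711 − 1] = 0.154.
y₁ = 0.154 × 4.45 = 0.686 m.
V₁ = q/y₁ = 8.77/0.686 = 12.8 m/s.

V₁ = 12.8 m/s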